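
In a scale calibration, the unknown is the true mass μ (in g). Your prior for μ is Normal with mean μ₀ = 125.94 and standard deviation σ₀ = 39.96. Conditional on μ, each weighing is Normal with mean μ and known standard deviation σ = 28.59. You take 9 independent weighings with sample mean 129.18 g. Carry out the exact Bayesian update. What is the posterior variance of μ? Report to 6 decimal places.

For Normal data with known variance σ², a Normal(μ₀, σ₀²) prior on μ is conjugate. Posterior precision = 1/σ₀² + n/σ²; posterior mean is the precision-weighted average of μ₀ and x̄.
σ₀² = 39.96² = 1596.8016, σ² = 28.59² = 817.3881; σ² + n·σ₀² = 817.3881 + 9·1596.8016 = 15188.6025.
Posterior precision = 1/σ₀² + n/σ² = 1/1596.8016 + 9/817.3881 = (σ² + n·σ₀²)/(σ₀²σ²) = 15188.6025/(1596.8016·817.3881); posterior variance σₙ² = σ₀²σ²/(σ² + n·σ₀²) = 1596.8016·817.3881/15188.6025 = 85.933293.

85.933293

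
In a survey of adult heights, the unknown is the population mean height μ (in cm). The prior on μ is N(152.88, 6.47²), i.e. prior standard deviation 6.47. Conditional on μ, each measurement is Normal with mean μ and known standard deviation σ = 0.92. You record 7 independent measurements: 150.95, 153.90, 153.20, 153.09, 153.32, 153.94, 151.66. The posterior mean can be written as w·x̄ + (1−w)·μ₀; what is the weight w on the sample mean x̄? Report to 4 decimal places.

0.9971

For Normal data with known variance σ², a Normal(μ₀, σ₀²) prior on μ is conjugate. Posterior precision = 1/σ₀² + n/σ²; posterior mean is the precision-weighted average of μ₀ and x̄.
σ₀² = 6.47² = 41.8609, σ² = 0.92² = 0.8464. Prior precision 1/σ₀² = 1/41.8609; data precision n/σ² = 7/0.8464.
w = (n/σ²)/(1/σ₀² + n/σ²) = n·σ₀²/(σ² + n·σ₀²) = 7·41.8609/(0.8464 + 7·41.8609) = 293.0263/293.8727 = 0.9971.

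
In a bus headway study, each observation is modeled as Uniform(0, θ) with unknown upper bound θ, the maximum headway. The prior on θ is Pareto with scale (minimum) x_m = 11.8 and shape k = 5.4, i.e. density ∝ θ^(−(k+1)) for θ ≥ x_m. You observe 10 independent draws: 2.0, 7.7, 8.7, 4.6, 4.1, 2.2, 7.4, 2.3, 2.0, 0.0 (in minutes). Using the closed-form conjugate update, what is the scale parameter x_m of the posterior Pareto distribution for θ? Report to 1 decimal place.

A Pareto(scale x_m, shape k) prior on the upper bound θ of Uniform(0, θ) is conjugate: posterior is Pareto(max(x_m, max xᵢ), k + n).
Sample maximum = 8.7; prior scale x_m = 11.8 → posterior scale = max = 11.8.
Posterior shape = 5.4 + 10 = 15.4.
Posterior scale x_m = 11.8.

11.8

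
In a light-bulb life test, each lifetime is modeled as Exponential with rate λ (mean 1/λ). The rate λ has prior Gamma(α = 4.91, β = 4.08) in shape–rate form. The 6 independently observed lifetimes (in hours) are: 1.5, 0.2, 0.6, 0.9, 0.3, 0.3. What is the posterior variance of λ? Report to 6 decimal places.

0.175700

With a Gamma(shape α, rate β) prior on the exponential rate λ, the posterior after n observations with total T = Σxᵢ is Gamma(α+n, β+T).
Sum of observations T = 3.8 hours; n = 6.
Posterior: Gamma(4.91+6, 4.08+3.8) = Gamma(10.91, 7.88).
Var = α/β² = 0.175700.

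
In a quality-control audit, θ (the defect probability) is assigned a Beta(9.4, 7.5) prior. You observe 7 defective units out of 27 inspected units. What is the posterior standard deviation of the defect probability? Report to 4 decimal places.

The Beta prior is conjugate to a Binomial/Bernoulli likelihood; the update adds successes to α and failures to β.
Posterior: Beta(α+k, β+n−k) = Beta(9.4+7, 7.5+20) = Beta(16.4, 27.5).
Var = αβ/((α+β)²(α+β+1)) = 16.4·27.5/(43.9²·44.9) = 0.00521196; SD = √0.00521196 = 0.0722.

0.0722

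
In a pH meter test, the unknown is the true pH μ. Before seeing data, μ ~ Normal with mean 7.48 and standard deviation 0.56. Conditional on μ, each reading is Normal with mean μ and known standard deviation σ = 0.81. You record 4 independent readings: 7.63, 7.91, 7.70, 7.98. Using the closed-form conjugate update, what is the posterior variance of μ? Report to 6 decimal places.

0.107696

For Normal data with known variance σ², a Normal(μ₀, σ₀²) prior on μ is conjugate. Posterior precision = 1/σ₀² + n/σ²; posterior mean is the precision-weighted average of μ₀ and x̄.
σ₀² = 0.56² = 0.3136, σ² = 0.81² = 0.6561; σ² + n·σ₀² = 0.6561 + 4·0.3136 = 1.9105.
Posterior precision = 1/σ₀² + n/σ² = 1/0.3136 + 4/0.6561 = (σ² + n·σ₀²)/(σ₀²σ²) = 1.9105/(0.3136·0.6561); posterior variance σₙ² = σ₀²σ²/(σ² + n·σ₀²) = 0.3136·0.6561/1.9105 = 0.107696.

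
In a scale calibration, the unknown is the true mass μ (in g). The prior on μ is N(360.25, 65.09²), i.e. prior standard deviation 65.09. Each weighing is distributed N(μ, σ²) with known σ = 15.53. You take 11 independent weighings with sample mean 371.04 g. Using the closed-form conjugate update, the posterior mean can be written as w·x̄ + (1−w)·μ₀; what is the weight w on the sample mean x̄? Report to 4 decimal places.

For Normal data with known variance σ², a Normal(μ₀, σ₀²) prior on μ is conjugate. Posterior precision = 1/σ₀² + n/σ²; posterior mean is the precision-weighted average of μ₀ and x̄.
σ₀² = 65.09² = 4236.7081, σ² = 15.53² = 241.1809. Prior precision 1/σ₀² = 1/4236.7081; data precision n/σ² = 11/241.1809.
w = (n/σ²)/(1/σ₀² + n/σ²) = n·σ₀²/(σ² + n·σ₀²) = 11·4236.7081/(241.1809 + 11·4236.7081) = 46603.7891/46844.97 = 0.9949.

0.9949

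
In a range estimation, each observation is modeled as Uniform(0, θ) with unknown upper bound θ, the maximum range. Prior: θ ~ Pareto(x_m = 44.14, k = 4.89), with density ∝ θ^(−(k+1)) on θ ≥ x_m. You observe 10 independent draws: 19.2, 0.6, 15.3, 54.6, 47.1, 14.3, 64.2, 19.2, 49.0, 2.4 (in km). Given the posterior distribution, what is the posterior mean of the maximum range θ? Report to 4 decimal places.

68.8220

A Pareto(scale x_m, shape k) prior on the upper bound θ of Uniform(0, θ) is conjugate: posterior is Pareto(max(x_m, max xᵢ), k + n).
Sample maximum = 64.2; prior scale x_m = 44.14 → posterior scale = max = 64.20.
Posterior shape = 4.89 + 10 = 14.89.
E[θ|data] = k·x_m/(k−1) = 14.89·64.20/13.89 = 68.8220.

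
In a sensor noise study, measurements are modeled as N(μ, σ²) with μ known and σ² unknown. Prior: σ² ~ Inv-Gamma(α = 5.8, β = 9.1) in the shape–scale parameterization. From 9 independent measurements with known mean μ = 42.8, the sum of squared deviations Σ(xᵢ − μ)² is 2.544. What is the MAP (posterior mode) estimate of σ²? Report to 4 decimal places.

0.9179

With known mean μ and an Inverse-Gamma(α, β) prior on σ², the Normal likelihood is conjugate: posterior is Inv-Gamma(α + n/2, β + Σ(xᵢ−μ)²/2).
Posterior: Inv-Gamma(5.8 + 9/2, 9.1 + 2.544/2) = Inv-Gamma(10.30, 10.3720).
Mode = β/(α+1) = 10.3720/11.30 = 0.9179.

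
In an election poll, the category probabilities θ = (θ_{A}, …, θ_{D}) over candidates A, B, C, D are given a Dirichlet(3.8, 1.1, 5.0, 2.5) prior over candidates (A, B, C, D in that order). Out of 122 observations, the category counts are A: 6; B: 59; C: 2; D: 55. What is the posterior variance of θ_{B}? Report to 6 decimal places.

The Dirichlet prior is conjugate to the Multinomial likelihood: each posterior αⱼ = prior αⱼ + observed count nⱼ.
Posterior concentration: (9.8, 60.1, 7.0, 57.5), total = 134.4.
Var[θ_j] = α_j(Σα−α_j)/((Σα)²(Σα+1)) = 60.1·74.3/(134.4²·135.4) = 0.001826.

0.001826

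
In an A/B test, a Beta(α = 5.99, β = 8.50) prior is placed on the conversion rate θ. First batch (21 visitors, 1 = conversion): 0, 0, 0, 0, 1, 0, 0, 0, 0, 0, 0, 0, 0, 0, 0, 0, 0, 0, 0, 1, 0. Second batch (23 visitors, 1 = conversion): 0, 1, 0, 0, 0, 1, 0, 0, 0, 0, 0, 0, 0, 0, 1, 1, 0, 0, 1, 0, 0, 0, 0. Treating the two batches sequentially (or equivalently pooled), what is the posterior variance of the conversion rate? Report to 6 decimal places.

0.002904

The Beta prior is conjugate to a Binomial/Bernoulli likelihood; the update adds successes to α and failures to β.
After batch 1: Beta(5.99+2, 8.50+19) = Beta(7.99, 27.50).
After batch 2: Beta(7.99+5, 27.50+18) = Beta(12.99, 45.50).
Var = αβ/((α+β)²(α+β+1)) = 12.99·45.50/(58.49²·59.49) = 0.002904.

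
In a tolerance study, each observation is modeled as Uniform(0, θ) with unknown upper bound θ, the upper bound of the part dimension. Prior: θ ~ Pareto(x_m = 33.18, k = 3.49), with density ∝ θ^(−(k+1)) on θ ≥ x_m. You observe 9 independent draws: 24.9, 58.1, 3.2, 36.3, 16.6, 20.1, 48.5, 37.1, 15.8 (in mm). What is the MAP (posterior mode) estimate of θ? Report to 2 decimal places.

A Pareto(scale x_m, shape k) prior on the upper bound θ of Uniform(0, θ) is conjugate: posterior is Pareto(max(x_m, max xᵢ), k + n).
Sample maximum = 58.1; prior scale x_m = 33.18 → posterior scale = max = 58.10.
Posterior shape = 3.49 + 9 = 12.49.
The Pareto density is decreasing on [x_m, ∞), so the mode is x_m = 58.10.

58.10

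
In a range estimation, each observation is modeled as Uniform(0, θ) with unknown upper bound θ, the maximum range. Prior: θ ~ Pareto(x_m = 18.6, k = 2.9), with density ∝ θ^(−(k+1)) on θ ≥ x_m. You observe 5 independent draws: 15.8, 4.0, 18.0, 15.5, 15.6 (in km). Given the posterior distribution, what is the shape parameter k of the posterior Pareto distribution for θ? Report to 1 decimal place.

7.9

A Pareto(scale x_m, shape k) prior on the upper bound θ of Uniform(0, θ) is conjugate: posterior is Pareto(max(x_m, max xᵢ), k + n).
Sample maximum = 18.0; prior scale x_m = 18.6 → posterior scale = max = 18.6.
Posterior shape = 2.9 + 5 = 7.9.
Posterior shape k = 7.9.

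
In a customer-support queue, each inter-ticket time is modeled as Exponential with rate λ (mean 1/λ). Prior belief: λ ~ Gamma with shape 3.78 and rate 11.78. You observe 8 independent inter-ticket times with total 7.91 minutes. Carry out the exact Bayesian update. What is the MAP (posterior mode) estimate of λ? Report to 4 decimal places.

With a Gamma(shape α, rate β) prior on the exponential rate λ, the posterior after n observations with total T = Σxᵢ is Gamma(α+n, β+T).
Posterior: Gamma(3.78+8, 11.78+7.91) = Gamma(11.78, 19.69).
Mode = (α−1)/β = 0.5475.

0.5475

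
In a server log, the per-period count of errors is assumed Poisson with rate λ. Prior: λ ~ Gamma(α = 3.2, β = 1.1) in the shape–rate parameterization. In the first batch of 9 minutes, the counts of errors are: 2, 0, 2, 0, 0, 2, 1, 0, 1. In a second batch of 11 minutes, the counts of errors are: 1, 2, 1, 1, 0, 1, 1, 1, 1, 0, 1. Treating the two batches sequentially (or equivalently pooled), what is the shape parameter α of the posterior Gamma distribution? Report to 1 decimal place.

With a Gamma(shape α, rate β) prior, the Poisson likelihood is conjugate: the posterior is Gamma(α + ΣXᵢ, β + n).
Batch 1: sum of counts S = 8 over n = 9 minutes.
After batch 1: Gamma(α+S, β+n) = Gamma(3.2+8, 1.1+9) = Gamma(11.2, 10.1).
Batch 2: sum of counts S = 10 over n = 11 minutes.
After batch 2: Gamma(α+S, β+n) = Gamma(11.2+10, 10.1+11) = Gamma(21.2, 21.1).
Posterior α = 21.2.

21.2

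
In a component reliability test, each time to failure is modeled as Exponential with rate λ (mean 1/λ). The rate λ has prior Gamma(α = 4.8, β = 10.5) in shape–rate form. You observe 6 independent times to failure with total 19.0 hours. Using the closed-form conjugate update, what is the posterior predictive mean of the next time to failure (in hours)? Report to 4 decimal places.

With a Gamma(shape α, rate β) prior on the exponential rate λ, the posterior after n observations with total T = Σxᵢ is Gamma(α+n, β+T).
Posterior: Gamma(4.8+6, 10.5+19.0) = Gamma(10.8, 29.5).
The predictive distribution for the next observation is Lomax; its mean is β/(α−1) = 29.5/9.8 = 3.0102.

3.0102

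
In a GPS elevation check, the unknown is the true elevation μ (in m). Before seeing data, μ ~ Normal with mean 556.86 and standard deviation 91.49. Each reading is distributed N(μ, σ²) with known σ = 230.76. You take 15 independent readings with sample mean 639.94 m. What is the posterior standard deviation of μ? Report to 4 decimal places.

49.9278

For Normal data with known variance σ², a Normal(μ₀, σ₀²) prior on μ is conjugate. Posterior precision = 1/σ₀² + n/σ²; posterior mean is the precision-weighted average of μ₀ and x̄.
σ₀² = 91.49² = 8370.4201, σ² = 230.76² = 53250.1776; σ² + n·σ₀² = 53250.1776 + 15·8370.4201 = 178806.4791.
Posterior precision = 1/σ₀² + n/σ² = 1/8370.4201 + 15/53250.1776 = (σ² + n·σ₀²)/(σ₀²σ²) = 178806.4791/(8370.4201·53250.1776); posterior variance σₙ² = σ₀²σ²/(σ² + n·σ₀²) = 8370.4201·53250.1776/178806.4791 = 2492.786386.
Posterior SD = √σₙ² = √(8370.4201·53250.1776/178806.4791) = 49.9278.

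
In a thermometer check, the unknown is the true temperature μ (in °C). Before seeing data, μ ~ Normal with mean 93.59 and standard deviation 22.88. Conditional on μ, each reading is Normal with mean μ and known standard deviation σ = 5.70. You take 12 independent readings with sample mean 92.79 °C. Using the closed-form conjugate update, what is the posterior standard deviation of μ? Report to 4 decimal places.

For Normal data with known variance σ², a Normal(μ₀, σ₀²) prior on μ is conjugate. Posterior precision = 1/σ₀² + n/σ²; posterior mean is the precision-weighted average of μ₀ and x̄.
σ₀² = 22.88² = 523.4944, σ² = 5.70² = 32.49; σ² + n·σ₀² = 32.49 + 12·523.4944 = 6314.4228.
Posterior precision = 1/σ₀² + n/σ² = 1/523.4944 + 12/32.49 = (σ² + n·σ₀²)/(σ₀²σ²) = 6314.4228/(523.4944·32.49); posterior variance σₙ² = σ₀²σ²/(σ² + n·σ₀²) = 523.4944·32.49/6314.4228 = 2.693569.
Posterior SD = √σₙ² = √(523.4944·32.49/6314.4228) = 1.6412.

1.6412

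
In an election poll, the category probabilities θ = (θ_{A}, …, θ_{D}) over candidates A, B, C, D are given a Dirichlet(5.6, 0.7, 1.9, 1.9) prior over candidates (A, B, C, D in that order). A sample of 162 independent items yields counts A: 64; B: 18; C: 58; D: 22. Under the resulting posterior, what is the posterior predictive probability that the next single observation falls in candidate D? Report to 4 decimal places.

The Dirichlet prior is conjugate to the Multinomial likelihood: each posterior αⱼ = prior αⱼ + observed count nⱼ.
Posterior concentration: (69.6, 18.7, 59.9, 23.9), total = 172.1.
P(next = D | data) = α_{D}/Σα = 0.1389.

0.1389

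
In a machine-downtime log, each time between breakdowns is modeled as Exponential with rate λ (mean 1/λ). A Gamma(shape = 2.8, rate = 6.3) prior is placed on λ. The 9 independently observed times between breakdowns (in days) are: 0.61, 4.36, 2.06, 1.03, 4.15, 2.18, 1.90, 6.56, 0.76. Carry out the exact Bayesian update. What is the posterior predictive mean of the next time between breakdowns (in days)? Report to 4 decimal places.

With a Gamma(shape α, rate β) prior on the exponential rate λ, the posterior after n observations with total T = Σxᵢ is Gamma(α+n, β+T).
Sum of observations T = 23.61 days; n = 9.
Posterior: Gamma(2.8+9, 6.3+23.61) = Gamma(11.8, 29.91).
The predictive distribution for the next observation is Lomax; its mean is β/(α−1) = 29.91/10.8 = 2.7694.

2.7694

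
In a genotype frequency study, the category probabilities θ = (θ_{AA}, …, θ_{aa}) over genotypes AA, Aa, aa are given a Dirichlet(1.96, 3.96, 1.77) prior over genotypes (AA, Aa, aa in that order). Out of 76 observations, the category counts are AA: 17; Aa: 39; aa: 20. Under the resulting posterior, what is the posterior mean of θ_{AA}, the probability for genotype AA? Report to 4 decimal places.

0.2266

The Dirichlet prior is conjugate to the Multinomial likelihood: each posterior αⱼ = prior αⱼ + observed count nⱼ.
Posterior concentration: (18.96, 42.96, 21.77), total = 83.69.
E[θ_{AA}|data] = α_{AA}/Σα = 18.96/83.69 = 0.2266.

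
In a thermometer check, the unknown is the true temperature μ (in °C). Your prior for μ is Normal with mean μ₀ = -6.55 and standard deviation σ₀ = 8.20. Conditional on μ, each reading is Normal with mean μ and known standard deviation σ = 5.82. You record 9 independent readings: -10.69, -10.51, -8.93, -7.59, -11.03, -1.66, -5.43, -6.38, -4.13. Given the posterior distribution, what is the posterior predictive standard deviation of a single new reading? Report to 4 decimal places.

For Normal data with known variance σ², a Normal(μ₀, σ₀²) prior on μ is conjugate. Posterior precision = 1/σ₀² + n/σ²; posterior mean is the precision-weighted average of μ₀ and x̄.
σ₀² = 8.20² = 67.24, σ² = 5.82² = 33.8724; σ² + n·σ₀² = 33.8724 + 9·67.24 = 639.0324.
Posterior precision = 1/σ₀² + n/σ² = 1/67.24 + 9/33.8724 = (σ² + n·σ₀²)/(σ₀²σ²) = 639.0324/(67.24·33.8724); posterior variance σₙ² = σ₀²σ²/(σ² + n·σ₀²) = 67.24·33.8724/639.0324 = 3.564108.
Predictive variance for one new observation = σₙ² + σ² = 67.24·33.8724/639.0324 + 33.8724 = σ²·(σ₀² + 639.0324)/639.0324 = 33.8724·706.2724/639.0324 = 37.436508; SD = √(33.8724·706.2724/639.0324) = 6.1185.

6.1185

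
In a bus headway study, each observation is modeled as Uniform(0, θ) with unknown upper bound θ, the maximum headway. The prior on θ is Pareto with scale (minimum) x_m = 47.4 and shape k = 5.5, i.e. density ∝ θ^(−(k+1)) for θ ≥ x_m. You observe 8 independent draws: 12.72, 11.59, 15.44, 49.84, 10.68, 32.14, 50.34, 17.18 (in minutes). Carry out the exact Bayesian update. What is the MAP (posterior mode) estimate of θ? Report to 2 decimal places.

50.34

A Pareto(scale x_m, shape k) prior on the upper bound θ of Uniform(0, θ) is conjugate: posterior is Pareto(max(x_m, max xᵢ), k + n).
Sample maximum = 50.34; prior scale x_m = 47.4 → posterior scale = max = 50.34.
Posterior shape = 5.5 + 8 = 13.5.
The Pareto density is decreasing on [x_m, ∞), so the mode is x_m = 50.34.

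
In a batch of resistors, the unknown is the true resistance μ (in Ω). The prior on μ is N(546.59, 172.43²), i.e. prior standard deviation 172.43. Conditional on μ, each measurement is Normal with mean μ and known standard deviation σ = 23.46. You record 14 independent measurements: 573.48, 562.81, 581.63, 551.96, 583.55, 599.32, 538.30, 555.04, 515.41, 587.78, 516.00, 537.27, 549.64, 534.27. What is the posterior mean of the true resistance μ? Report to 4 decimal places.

For Normal data with known variance σ², a Normal(μ₀, σ₀²) prior on μ is conjugate. Posterior precision = 1/σ₀² + n/σ²; posterior mean is the precision-weighted average of μ₀ and x̄.
Σxᵢ = 573.48 + 562.81 + 581.63 + 551.96 + 583.55 + 599.32 + 538.30 + 555.04 + 515.41 + 587.78 + 516.00 + 537.27 + 549.64 + 534.27 = 7786.46, so n·x̄ = 7786.46.
σ₀² = 172.43² = 29732.1049, σ² = 23.46² = 550.3716; σ² + n·σ₀² = 550.3716 + 14·29732.1049 = 416799.8402.
Posterior mean = (μ₀/σ₀² + n·x̄/σ²)/(1/σ₀² + n/σ²) = (σ²·μ₀ + σ₀²·n·x̄)/(σ² + n·σ₀²) = (550.3716·546.59 + 29732.1049·7786.46)/416799.8402 = 231808673.132498/416799.8402 = 556.1631.

556.1631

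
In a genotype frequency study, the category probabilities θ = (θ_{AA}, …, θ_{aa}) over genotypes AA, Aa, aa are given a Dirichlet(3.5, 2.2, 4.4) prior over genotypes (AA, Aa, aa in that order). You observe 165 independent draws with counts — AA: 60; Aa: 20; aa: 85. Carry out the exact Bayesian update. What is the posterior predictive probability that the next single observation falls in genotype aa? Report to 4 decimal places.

The Dirichlet prior is conjugate to the Multinomial likelihood: each posterior αⱼ = prior αⱼ + observed count nⱼ.
Posterior concentration: (63.5, 22.2, 89.4), total = 175.1.
P(next = aa | data) = α_{aa}/Σα = 0.5106.

0.5106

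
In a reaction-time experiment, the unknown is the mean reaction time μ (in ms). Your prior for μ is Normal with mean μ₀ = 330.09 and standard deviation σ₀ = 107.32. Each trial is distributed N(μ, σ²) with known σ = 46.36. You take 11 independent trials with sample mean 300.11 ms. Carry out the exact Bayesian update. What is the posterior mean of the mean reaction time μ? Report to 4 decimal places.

For Normal data with known variance σ², a Normal(μ₀, σ₀²) prior on μ is conjugate. Posterior precision = 1/σ₀² + n/σ²; posterior mean is the precision-weighted average of μ₀ and x̄.
n·x̄ = 11·300.11 = 3301.21.
σ₀² = 107.32² = 11517.5824, σ² = 46.36² = 2149.2496; σ² + n·σ₀² = 2149.2496 + 11·11517.5824 = 128842.656.
Posterior mean = (μ₀/σ₀² + n·x̄/σ²)/(1/σ₀² + n/σ²) = (σ²·μ₀ + σ₀²·n·x̄)/(σ² + n·σ₀²) = (2149.2496·330.09 + 11517.5824·3301.21)/128842.656 = 38731403.995168/128842.656 = 300.6101.

300.6101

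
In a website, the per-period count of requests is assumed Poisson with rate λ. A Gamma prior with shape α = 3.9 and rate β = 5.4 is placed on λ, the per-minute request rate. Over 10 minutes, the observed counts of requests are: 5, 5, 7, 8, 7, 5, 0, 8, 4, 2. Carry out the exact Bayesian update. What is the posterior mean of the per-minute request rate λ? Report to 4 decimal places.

3.5649

With a Gamma(shape α, rate β) prior, the Poisson likelihood is conjugate: the posterior is Gamma(α + ΣXᵢ, β + n).
Sum of counts S = 51 over n = 10 minutes.
Posterior: Gamma(α+S, β+n) = Gamma(3.9+51, 5.4+10) = Gamma(54.9, 15.4).
Posterior mean = α/β = 54.9/15.4 = 3.5649.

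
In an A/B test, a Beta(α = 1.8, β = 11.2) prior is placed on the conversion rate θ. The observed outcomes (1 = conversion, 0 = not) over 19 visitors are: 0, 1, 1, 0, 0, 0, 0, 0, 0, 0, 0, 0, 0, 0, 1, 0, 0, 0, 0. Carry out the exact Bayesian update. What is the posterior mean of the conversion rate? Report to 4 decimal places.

The Beta prior is conjugate to a Binomial/Bernoulli likelihood; the update adds successes to α and failures to β.
Posterior: Beta(α+k, β+n−k) = Beta(1.8+3, 11.2+16) = Beta(4.8, 27.2).
Posterior mean = α/(α+β) = 4.8/32.0 = 0.1500.

0.1500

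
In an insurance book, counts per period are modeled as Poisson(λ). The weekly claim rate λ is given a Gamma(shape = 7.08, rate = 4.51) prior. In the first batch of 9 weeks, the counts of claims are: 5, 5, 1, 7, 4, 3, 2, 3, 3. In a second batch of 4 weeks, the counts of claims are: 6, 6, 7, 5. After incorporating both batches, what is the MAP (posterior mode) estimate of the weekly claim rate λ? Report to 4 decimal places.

With a Gamma(shape α, rate β) prior, the Poisson likelihood is conjugate: the posterior is Gamma(α + ΣXᵢ, β + n).
Batch 1: sum of counts S = 33 over n = 9 weeks.
After batch 1: Gamma(α+S, β+n) = Gamma(7.08+33, 4.51+9) = Gamma(40.08, 13.51).
Batch 2: sum of counts S = 24 over n = 4 weeks.
After batch 2: Gamma(α+S, β+n) = Gamma(40.08+24, 13.51+4) = Gamma(64.08, 17.51).
Mode of Gamma(α,β) for α≥1 is (α−1)/β = 63.08/17.51 = 3.6025.

3.6025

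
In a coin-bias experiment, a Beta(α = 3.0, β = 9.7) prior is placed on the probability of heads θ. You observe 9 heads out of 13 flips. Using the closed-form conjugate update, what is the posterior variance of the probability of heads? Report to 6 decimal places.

0.009322

The Beta prior is conjugate to a Binomial/Bernoulli likelihood; the update adds successes to α and failures to β.
Posterior: Beta(α+k, β+n−k) = Beta(3.0+9, 9.7+4) = Beta(12.0, 13.7).
Var = αβ/((α+β)²(α+β+1)) = 12.0·13.7/(25.7²·26.7) = 0.009322.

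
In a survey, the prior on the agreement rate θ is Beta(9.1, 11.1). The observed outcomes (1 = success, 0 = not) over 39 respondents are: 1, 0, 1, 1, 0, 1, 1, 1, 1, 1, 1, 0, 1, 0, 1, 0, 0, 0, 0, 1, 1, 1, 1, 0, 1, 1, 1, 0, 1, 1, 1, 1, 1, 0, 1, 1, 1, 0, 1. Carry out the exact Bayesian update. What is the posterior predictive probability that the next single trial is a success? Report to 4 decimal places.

0.6098

The Beta prior is conjugate to a Binomial/Bernoulli likelihood; the update adds successes to α and failures to β.
Posterior: Beta(α+k, β+n−k) = Beta(9.1+27, 11.1+12) = Beta(36.1, 23.1).
For a single future Bernoulli trial, P(success | data) = α/(α+β) = 0.6098.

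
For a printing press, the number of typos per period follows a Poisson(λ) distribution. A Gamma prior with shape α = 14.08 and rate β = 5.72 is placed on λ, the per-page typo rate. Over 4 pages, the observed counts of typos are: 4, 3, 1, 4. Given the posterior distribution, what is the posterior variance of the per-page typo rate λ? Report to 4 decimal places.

0.2760

With a Gamma(shape α, rate β) prior, the Poisson likelihood is conjugate: the posterior is Gamma(α + ΣXᵢ, β + n).
Sum of counts S = 12 over n = 4 pages.
Posterior: Gamma(α+S, β+n) = Gamma(14.08+12, 5.72+4) = Gamma(26.08, 9.72).
Var = α/β² = 26.08/9.72² = 0.2760.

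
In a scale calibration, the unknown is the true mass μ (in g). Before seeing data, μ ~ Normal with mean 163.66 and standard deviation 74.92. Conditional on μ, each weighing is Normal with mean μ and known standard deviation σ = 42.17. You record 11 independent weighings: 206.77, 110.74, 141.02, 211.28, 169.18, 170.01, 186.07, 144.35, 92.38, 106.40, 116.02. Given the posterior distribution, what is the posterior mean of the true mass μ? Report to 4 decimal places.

150.7553

For Normal data with known variance σ², a Normal(μ₀, σ₀²) prior on μ is conjugate. Posterior precision = 1/σ₀² + n/σ²; posterior mean is the precision-weighted average of μ₀ and x̄.
Σxᵢ = 206.77 + 110.74 + 141.02 + 211.28 + 169.18 + 170.01 + 186.07 + 144.35 + 92.38 + 106.40 + 116.02 = 1654.22, so n·x̄ = 1654.22.
σ₀² = 74.92² = 5613.0064, σ² = 42.17² = 1778.3089; σ² + n·σ₀² = 1778.3089 + 11·5613.0064 = 63521.3793.
Posterior mean = (μ₀/σ₀² + n·x̄/σ²)/(1/σ₀² + n/σ²) = (σ²·μ₀ + σ₀²·n·x̄)/(σ² + n·σ₀²) = (1778.3089·163.66 + 5613.0064·1654.22)/63521.3793 = 9576185.481582/63521.3793 = 150.7553.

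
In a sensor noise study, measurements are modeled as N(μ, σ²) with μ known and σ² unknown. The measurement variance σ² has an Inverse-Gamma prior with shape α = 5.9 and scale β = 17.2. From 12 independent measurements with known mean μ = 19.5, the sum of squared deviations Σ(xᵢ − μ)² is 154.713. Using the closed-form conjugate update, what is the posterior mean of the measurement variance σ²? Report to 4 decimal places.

With known mean μ and an Inverse-Gamma(α, β) prior on σ², the Normal likelihood is conjugate: posterior is Inv-Gamma(α + n/2, β + Σ(xᵢ−μ)²/2).
Posterior: Inv-Gamma(5.9 + 12/2, 17.2 + 154.713/2) = Inv-Gamma(11.90, 94.5565).
E[σ²|data] = β/(α−1) = 94.5565/10.90 = 8.6749.

8.6749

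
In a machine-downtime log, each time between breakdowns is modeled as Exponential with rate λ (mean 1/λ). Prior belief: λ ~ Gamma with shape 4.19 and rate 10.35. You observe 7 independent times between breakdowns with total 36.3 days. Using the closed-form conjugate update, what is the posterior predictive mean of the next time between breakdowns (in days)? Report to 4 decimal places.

4.5780

With a Gamma(shape α, rate β) prior on the exponential rate λ, the posterior after n observations with total T = Σxᵢ is Gamma(α+n, β+T).
Posterior: Gamma(4.19+7, 10.35+36.3) = Gamma(11.19, 46.65).
The predictive distribution for the next observation is Lomax; its mean is β/(α−1) = 46.65/10.19 = 4.5780.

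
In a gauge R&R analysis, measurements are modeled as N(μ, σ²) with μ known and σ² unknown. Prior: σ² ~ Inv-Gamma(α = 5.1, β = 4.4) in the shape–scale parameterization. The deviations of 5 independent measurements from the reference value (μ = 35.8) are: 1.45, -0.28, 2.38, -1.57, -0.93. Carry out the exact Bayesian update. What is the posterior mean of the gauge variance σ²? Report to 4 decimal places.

With known mean μ and an Inverse-Gamma(α, β) prior on σ², the Normal likelihood is conjugate: posterior is Inv-Gamma(α + n/2, β + Σ(xᵢ−μ)²/2).
Σ(xᵢ−μ)² = (1.45)² + (-0.28)² + (2.38)² + (-1.57)² + (-0.93)² = 11.1751.
Posterior: Inv-Gamma(5.1 + 5/2, 4.4 + 11.1751/2) = Inv-Gamma(7.60, 9.98755).
E[σ²|data] = β/(α−1) = 9.98755/6.60 = 1.5133.

1.5133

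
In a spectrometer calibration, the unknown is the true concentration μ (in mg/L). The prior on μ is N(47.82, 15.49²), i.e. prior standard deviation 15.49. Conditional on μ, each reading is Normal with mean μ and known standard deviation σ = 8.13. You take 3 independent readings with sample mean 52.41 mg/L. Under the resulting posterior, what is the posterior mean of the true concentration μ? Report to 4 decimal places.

52.0240

For Normal data with known variance σ², a Normal(μ₀, σ₀²) prior on μ is conjugate. Posterior precision = 1/σ₀² + n/σ²; posterior mean is the precision-weighted average of μ₀ and x̄.
n·x̄ = 3·52.41 = 157.23.
σ₀² = 15.49² = 239.9401, σ² = 8.13² = 66.0969; σ² + n·σ₀² = 66.0969 + 3·239.9401 = 785.9172.
Posterior mean = (μ₀/σ₀² + n·x̄/σ²)/(1/σ₀² + n/σ²) = (σ²·μ₀ + σ₀²·n·x̄)/(σ² + n·σ₀²) = (66.0969·47.82 + 239.9401·157.23)/785.9172 = 40886.535681/785.9172 = 52.0240.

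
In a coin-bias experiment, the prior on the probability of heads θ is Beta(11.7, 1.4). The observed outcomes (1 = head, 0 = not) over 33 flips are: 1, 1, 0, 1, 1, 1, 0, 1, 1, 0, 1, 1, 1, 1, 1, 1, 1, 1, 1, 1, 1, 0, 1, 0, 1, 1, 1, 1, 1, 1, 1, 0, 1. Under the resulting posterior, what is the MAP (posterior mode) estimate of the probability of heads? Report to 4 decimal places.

The Beta prior is conjugate to a Binomial/Bernoulli likelihood; the update adds successes to α and failures to β.
Posterior: Beta(α+k, β+n−k) = Beta(11.7+27, 1.4+6) = Beta(38.7, 7.4).
Mode of Beta(a,b) for a,b>1 is (a−1)/(a+b−2) = 37.7/44.1 = 0.8549.

0.8549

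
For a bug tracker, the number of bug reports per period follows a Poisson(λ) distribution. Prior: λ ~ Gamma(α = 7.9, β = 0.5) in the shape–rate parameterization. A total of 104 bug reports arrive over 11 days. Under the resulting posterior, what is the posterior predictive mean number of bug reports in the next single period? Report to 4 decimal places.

9.7304

With a Gamma(shape α, rate β) prior, the Poisson likelihood is conjugate: the posterior is Gamma(α + ΣXᵢ, β + n).
Posterior: Gamma(α+S, β+n) = Gamma(7.9+104, 0.5+11) = Gamma(111.9, 11.5).
The predictive distribution for one future period is NegBinom with mean α/β = 9.7304.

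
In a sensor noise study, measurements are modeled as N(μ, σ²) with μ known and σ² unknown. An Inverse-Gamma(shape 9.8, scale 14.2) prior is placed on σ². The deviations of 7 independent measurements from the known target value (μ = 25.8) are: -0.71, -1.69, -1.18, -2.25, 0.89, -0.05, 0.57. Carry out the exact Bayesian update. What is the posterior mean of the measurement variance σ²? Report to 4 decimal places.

1.5990

With known mean μ and an Inverse-Gamma(α, β) prior on σ², the Normal likelihood is conjugate: posterior is Inv-Gamma(α + n/2, β + Σ(xᵢ−μ)²/2).
Σ(xᵢ−μ)² = (-0.71)² + (-1.69)² + (-1.18)² + (-2.25)² + (0.89)² + (-0.05)² + (0.57)² = 10.9346.
Posterior: Inv-Gamma(9.8 + 7/2, 14.2 + 10.9346/2) = Inv-Gamma(13.30, 19.66730).
E[σ²|data] = β/(α−1) = 19.66730/12.30 = 1.5990.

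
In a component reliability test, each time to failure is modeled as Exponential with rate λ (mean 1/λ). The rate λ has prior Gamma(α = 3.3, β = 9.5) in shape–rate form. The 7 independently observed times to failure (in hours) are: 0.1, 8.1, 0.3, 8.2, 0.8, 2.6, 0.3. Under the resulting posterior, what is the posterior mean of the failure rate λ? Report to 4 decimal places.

0.3445

With a Gamma(shape α, rate β) prior on the exponential rate λ, the posterior after n observations with total T = Σxᵢ is Gamma(α+n, β+T).
Sum of observations T = 20.4 hours; n = 7.
Posterior: Gamma(3.3+7, 9.5+20.4) = Gamma(10.3, 29.9).
Posterior mean of λ = α/β = 10.3/29.9 = 0.3445.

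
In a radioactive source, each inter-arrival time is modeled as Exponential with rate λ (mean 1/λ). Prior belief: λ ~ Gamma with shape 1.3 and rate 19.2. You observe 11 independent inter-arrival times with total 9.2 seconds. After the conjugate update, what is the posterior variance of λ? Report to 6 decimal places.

0.015250

With a Gamma(shape α, rate β) prior on the exponential rate λ, the posterior after n observations with total T = Σxᵢ is Gamma(α+n, β+T).
Posterior: Gamma(1.3+11, 19.2+9.2) = Gamma(12.3, 28.4).
Var = α/β² = 0.015250.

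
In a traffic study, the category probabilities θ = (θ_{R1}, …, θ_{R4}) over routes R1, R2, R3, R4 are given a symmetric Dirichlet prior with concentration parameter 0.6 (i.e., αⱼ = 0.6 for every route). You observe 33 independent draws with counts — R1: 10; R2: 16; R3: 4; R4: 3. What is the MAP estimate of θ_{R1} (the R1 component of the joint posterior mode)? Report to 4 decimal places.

The Dirichlet prior is conjugate to the Multinomial likelihood: each posterior αⱼ = prior αⱼ + observed count nⱼ.
Posterior concentration: (10.6, 16.6, 4.6, 3.6), total = 35.4.
Joint mode component: (α_{R1}−1)/(Σα−K) = 9.6/31.4 = 0.3057.

0.3057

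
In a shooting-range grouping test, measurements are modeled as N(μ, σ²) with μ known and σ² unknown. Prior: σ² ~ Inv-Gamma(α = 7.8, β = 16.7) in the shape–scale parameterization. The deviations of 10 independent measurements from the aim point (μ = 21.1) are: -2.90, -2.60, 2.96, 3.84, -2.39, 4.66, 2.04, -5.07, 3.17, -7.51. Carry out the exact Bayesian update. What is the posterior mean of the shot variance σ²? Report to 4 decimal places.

8.2975

With known mean μ and an Inverse-Gamma(α, β) prior on σ², the Normal likelihood is conjugate: posterior is Inv-Gamma(α + n/2, β + Σ(xᵢ−μ)²/2).
Σ(xᵢ−μ)² = (-2.90)² + (-2.60)² + (2.96)² + (3.84)² + (-2.39)² + (4.66)² + (2.04)² + (-5.07)² + (3.17)² + (-7.51)² = 162.4204.
Posterior: Inv-Gamma(7.8 + 10/2, 16.7 + 162.4204/2) = Inv-Gamma(12.80, 97.91020).
E[σ²|data] = β/(α−1) = 97.91020/11.80 = 8.2975.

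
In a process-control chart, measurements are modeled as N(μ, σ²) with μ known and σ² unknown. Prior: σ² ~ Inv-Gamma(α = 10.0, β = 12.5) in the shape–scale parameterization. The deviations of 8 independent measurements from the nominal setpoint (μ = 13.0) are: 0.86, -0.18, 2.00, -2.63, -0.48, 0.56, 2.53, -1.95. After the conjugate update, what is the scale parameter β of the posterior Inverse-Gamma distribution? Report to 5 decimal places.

23.71815

With known mean μ and an Inverse-Gamma(α, β) prior on σ², the Normal likelihood is conjugate: posterior is Inv-Gamma(α + n/2, β + Σ(xᵢ−μ)²/2).
Σ(xᵢ−μ)² = (0.86)² + (-0.18)² + (2.00)² + (-2.63)² + (-0.48)² + (0.56)² + (2.53)² + (-1.95)² = 22.4363.
Posterior: Inv-Gamma(10.0 + 8/2, 12.5 + 22.4363/2) = Inv-Gamma(14.00, 23.71815).
Posterior β = 23.71815.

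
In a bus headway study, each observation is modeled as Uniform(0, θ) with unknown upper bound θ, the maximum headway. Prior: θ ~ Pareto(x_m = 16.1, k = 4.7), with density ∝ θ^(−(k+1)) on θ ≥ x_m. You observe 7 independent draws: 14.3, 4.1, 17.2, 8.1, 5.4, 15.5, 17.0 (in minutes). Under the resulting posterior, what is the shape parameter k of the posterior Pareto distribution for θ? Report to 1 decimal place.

A Pareto(scale x_m, shape k) prior on the upper bound θ of Uniform(0, θ) is conjugate: posterior is Pareto(max(x_m, max xᵢ), k + n).
Sample maximum = 17.2; prior scale x_m = 16.1 → posterior scale = max = 17.2.
Posterior shape = 4.7 + 7 = 11.7.
Posterior shape k = 11.7.

11.7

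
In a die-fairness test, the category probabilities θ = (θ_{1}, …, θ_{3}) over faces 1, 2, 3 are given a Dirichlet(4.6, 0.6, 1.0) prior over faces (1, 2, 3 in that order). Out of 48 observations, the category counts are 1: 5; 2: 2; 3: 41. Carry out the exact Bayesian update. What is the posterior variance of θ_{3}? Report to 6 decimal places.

0.003160

The Dirichlet prior is conjugate to the Multinomial likelihood: each posterior αⱼ = prior αⱼ + observed count nⱼ.
Posterior concentration: (9.6, 2.6, 42.0), total = 54.2.
Var[θ_j] = α_j(Σα−α_j)/((Σα)²(Σα+1)) = 42.0·12.2/(54.2²·55.2) = 0.003160.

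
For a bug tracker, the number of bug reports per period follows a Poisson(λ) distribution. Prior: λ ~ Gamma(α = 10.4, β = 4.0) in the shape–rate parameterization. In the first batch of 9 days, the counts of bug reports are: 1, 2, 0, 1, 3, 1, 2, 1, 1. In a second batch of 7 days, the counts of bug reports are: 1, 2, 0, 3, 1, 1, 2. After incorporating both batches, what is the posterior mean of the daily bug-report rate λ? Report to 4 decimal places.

With a Gamma(shape α, rate β) prior, the Poisson likelihood is conjugate: the posterior is Gamma(α + ΣXᵢ, β + n).
Batch 1: sum of counts S = 12 over n = 9 days.
After batch 1: Gamma(α+S, β+n) = Gamma(10.4+12, 4.0+9) = Gamma(22.4, 13.0).
Batch 2: sum of counts S = 10 over n = 7 days.
After batch 2: Gamma(α+S, β+n) = Gamma(22.4+10, 13.0+7) = Gamma(32.4, 20.0).
Posterior mean = α/β = 32.4/20.0 = 1.6200.

1.6200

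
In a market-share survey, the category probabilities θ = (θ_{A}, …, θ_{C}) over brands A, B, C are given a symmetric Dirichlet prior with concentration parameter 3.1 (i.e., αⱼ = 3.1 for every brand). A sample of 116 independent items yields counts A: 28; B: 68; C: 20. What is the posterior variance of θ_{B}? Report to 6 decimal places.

The Dirichlet prior is conjugate to the Multinomial likelihood: each posterior αⱼ = prior αⱼ + observed count nⱼ.
Posterior concentration: (31.1, 71.1, 23.1), total = 125.3.
Var[θ_j] = α_j(Σα−α_j)/((Σα)²(Σα+1)) = 71.1·54.2/(125.3²·126.3) = 0.001943.

0.001943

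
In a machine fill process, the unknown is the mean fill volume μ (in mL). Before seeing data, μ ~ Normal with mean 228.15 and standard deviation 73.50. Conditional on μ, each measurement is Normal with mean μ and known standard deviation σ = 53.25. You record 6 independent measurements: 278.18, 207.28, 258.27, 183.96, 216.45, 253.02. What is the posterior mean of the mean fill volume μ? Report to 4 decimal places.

For Normal data with known variance σ², a Normal(μ₀, σ₀²) prior on μ is conjugate. Posterior precision = 1/σ₀² + n/σ²; posterior mean is the precision-weighted average of μ₀ and x̄.
Σxᵢ = 278.18 + 207.28 + 258.27 + 183.96 + 216.45 + 253.02 = 1397.16, so n·x̄ = 1397.16.
σ₀² = 73.50² = 5402.25, σ² = 53.25² = 2835.5625; σ² + n·σ₀² = 2835.5625 + 6·5402.25 = 35249.0625.
Posterior mean = (μ₀/σ₀² + n·x̄/σ²)/(1/σ₀² + n/σ²) = (σ²·μ₀ + σ₀²·n·x̄)/(σ² + n·σ₀²) = (2835.5625·228.15 + 5402.25·1397.16)/35249.0625 = 8194741.194375/35249.0625 = 232.4811.

232.4811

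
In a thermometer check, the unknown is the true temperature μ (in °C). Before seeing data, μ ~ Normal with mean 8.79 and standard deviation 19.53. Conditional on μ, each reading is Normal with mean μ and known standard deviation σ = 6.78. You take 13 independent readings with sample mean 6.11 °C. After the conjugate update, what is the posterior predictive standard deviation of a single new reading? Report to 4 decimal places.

7.0336

For Normal data with known variance σ², a Normal(μ₀, σ₀²) prior on μ is conjugate. Posterior precision = 1/σ₀² + n/σ²; posterior mean is the precision-weighted average of μ₀ and x̄.
σ₀² = 19.53² = 381.4209, σ² = 6.78² = 45.9684; σ² + n·σ₀² = 45.9684 + 13·381.4209 = 5004.4401.
Posterior precision = 1/σ₀² + n/σ² = 1/381.4209 + 13/45.9684 = (σ² + n·σ₀²)/(σ₀²σ²) = 5004.4401/(381.4209·45.9684); posterior variance σₙ² = σ₀²σ²/(σ² + n·σ₀²) = 381.4209·45.9684/5004.4401 = 3.503550.
Predictive variance for one new observation = σₙ² + σ² = 381.4209·45.9684/5004.4401 + 45.9684 = σ²·(σ₀² + 5004.4401)/5004.4401 = 45.9684·5385.861/5004.4401 = 49.471950; SD = √(45.9684·5385.861/5004.4401) = 7.0336.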